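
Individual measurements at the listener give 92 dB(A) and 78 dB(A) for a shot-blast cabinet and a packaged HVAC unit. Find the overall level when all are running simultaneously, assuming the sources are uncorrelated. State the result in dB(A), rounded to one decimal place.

92.2 dB(A)

For uncorrelated sources the intensities add, so convert each level to linear form, sum, and take 10·log₁₀ of the total.
Σ 10^(L/10) = 10^(92/10) + 10^(78/10) = 1.648e+09.
L_total = 10·log₁₀(1.648e+09) = 92.17 dB(A).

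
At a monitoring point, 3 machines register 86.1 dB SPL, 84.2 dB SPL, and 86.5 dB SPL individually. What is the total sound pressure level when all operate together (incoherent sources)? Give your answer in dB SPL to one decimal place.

Incoherent sources combine by intensity addition: L_total = 10·log₁₀(Σ 10^(L_i/10)).
Σ 10^(L/10) = 10^(86.1/10) + 10^(84.2/10) + 10^(86.5/10) = 1.117e+09.
L_total = 10·log₁₀(1.117e+09) = 90.48 dB SPL.

90.5 dB SPL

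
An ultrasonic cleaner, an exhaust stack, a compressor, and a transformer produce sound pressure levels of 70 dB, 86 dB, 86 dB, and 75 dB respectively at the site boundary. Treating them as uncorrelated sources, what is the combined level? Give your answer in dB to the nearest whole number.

Incoherent sources combine by intensity addition: L_total = 10·log₁₀(Σ 10^(L_i/10)).
Σ 10^(L/10) = 10^(70/10) + 10^(86/10) + 10^(86/10) + 10^(75/10) = 8.378e+08.
L_total = 10·log₁₀(8.378e+08) = 89.23 dB.

89 dB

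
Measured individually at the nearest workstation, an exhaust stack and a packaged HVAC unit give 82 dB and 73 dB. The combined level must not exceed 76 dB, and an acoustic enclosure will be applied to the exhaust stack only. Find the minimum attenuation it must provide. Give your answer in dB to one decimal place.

Everything except the exhaust stack sums to 10^(73/10) = 1.995e+07 in linear terms, 73.00 dB.
To meet 76 dB overall, the treated exhaust stack may contribute at most 10^(76/10) − 1.995e+07 = 1.986e+07, i.e. 72.98 dB.
So the exhaust stack must be reduced from 82 to 72.98 dB: IL = 9.02 dB.

9.0 dB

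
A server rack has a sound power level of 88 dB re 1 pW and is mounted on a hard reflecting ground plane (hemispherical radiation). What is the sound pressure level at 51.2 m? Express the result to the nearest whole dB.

Free-field hemispherical radiation: L_p = L_w − 10·log₁₀(2π·r²), r = 51.2 m.
2π·r² = 1.647e+04 m², 10·log₁₀ of that is 42.167 dB.
L_p = 88 − 42.167 = 45.83 dB.

46 dB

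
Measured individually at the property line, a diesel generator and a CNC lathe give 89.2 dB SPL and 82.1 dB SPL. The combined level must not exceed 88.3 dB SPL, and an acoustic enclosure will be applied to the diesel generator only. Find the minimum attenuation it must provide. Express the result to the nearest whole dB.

2 dB

Fixed contribution from the other source: Σ 10^(L/10) = 10^(82.1/10) = 1.622e+08 (82.10 dB SPL).
To meet 88.3 dB SPL overall, the treated diesel generator may contribute at most 10^(88.3/10) − 1.622e+08 = 5.139e+08, i.e. 87.11 dB SPL.
Required insertion loss = 89.2 − 87.11 = 2.09 dB.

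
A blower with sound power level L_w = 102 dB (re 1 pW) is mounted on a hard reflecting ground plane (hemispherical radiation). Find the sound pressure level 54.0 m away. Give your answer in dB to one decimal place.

59.4 dB

Free-field hemispherical radiation: L_p = L_w − 10·log₁₀(2π·r²), r = 54.0 m.
2π·r² = 1.832e+04 m², 10·log₁₀ of that is 42.630 dB.
L_p = 102 − 42.630 = 59.37 dB.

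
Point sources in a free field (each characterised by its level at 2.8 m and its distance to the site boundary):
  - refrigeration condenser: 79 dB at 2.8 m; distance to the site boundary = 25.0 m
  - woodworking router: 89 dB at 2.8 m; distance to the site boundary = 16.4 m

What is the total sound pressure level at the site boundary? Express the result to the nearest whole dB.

74 dB

Propagate each source to the receiver with L = L_ref − 20·log₁₀(r/r_ref), then add intensities.
refrigeration condenser: 79 − 20·log₁₀(25.0/2.8) = 79 − 19.02 = 59.98 dB.
woodworking router: 89 − 20·log₁₀(16.4/2.8) = 89 − 15.35 = 73.65 dB.
Σ 10^(L/10) = 2.415e+07 → L_total = 10·log₁₀(2.415e+07) = 73.83 dB.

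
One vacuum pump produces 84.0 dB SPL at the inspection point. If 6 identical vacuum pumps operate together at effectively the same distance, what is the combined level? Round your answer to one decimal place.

91.8 dB SPL

N identical incoherent sources raise the level by 10·log₁₀ N.
L_total = 84.0 + 10·log₁₀(6) = 84.0 + 7.782 = 91.78 dB SPL.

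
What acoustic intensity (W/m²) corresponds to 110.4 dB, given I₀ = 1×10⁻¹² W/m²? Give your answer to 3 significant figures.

0.110 W/m²

L = 10·log₁₀(I/I₀) ⇒ I = I₀·10^(L/10) = 10⁻¹² × 10^11.04.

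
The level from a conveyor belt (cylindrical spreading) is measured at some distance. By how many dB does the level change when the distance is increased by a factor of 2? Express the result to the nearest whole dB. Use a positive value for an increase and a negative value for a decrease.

-3 dB

With cylindrical spreading the level changes by −10·log₁₀(r₂/r₁).
ΔL = −10·log₁₀(2) = -3.01 dB.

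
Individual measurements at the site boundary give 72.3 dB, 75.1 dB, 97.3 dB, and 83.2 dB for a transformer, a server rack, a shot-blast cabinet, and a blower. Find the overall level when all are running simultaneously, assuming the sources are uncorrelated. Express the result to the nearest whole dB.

For uncorrelated sources the intensities add, so convert each level to linear form, sum, and take 10·log₁₀ of the total.
Σ 10^(L/10) = 10^(72.3/10) + 10^(75.1/10) + 10^(97.3/10) + 10^(83.2/10) = 5.629e+09.
L_total = 10·log₁₀(5.629e+09) = 97.50 dB.

98 dB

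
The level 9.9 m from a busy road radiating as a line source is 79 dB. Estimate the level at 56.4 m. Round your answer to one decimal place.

71.4 dB

Line-source attenuation: ΔL = 10·log₁₀(r₂/r₁) = 10·log₁₀(56.4/9.9) = 7.556 dB.
L₂ = 79 − 10·log₁₀(56.4/9.9) = 79 − 7.556 = 71.44 dB.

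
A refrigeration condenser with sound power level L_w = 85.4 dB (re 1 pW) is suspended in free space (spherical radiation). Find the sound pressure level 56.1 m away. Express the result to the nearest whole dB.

39 dB

The power spreads over a sphere of area 4π·r², so L_p = L_w − 10·log₁₀(4π·r²).
4π·r² = 3.955e+04 m², 10·log₁₀ of that is 45.971 dB.
L_p = 85.4 − 45.971 = 39.43 dB.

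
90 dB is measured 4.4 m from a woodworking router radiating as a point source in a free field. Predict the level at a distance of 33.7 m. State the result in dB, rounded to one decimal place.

Spherical spreading from a point source gives a 20·log₁₀(r₂/r₁) drop.
L₂ = 90 − 20·log₁₀(33.7/4.4) = 90 − 17.684 = 72.32 dB.

72.3 dB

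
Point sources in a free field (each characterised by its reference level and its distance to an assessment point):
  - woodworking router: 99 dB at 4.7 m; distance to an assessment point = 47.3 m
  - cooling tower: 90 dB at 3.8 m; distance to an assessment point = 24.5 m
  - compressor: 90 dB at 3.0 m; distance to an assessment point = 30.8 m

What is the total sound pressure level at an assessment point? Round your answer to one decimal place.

First find each source's level at the receiver (point-source: −20·log₁₀(r/r_ref)), then combine on an intensity basis.
woodworking router: 99 − 20·log₁₀(47.3/4.7) = 99 − 20.06 = 78.94 dB.
cooling tower: 90 − 20·log₁₀(24.5/3.8) = 90 − 16.19 = 73.81 dB.
compressor: 90 − 20·log₁₀(30.8/3.0) = 90 − 20.23 = 69.77 dB.
Σ 10^(L/10) = 1.120e+08 → L_total = 10·log₁₀(1.120e+08) = 80.49 dB.

80.5 dB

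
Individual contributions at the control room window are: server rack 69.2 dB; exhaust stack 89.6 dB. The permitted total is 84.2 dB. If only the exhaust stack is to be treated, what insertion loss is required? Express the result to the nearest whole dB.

Fixed contribution from the other source: Σ 10^(L/10) = 10^(69.2/10) = 8.318e+06 (69.20 dB).
To meet 84.2 dB overall, the treated exhaust stack may contribute at most 10^(84.2/10) − 8.318e+06 = 2.547e+08, i.e. 84.06 dB.
Required insertion loss = 89.6 − 84.06 = 5.54 dB.

6 dB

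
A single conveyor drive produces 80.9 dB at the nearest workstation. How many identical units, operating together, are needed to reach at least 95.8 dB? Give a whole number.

31

Need L₁ + 10·log₁₀ N ≥ 95.8, i.e. log₁₀ N ≥ 1.49.
N ≥ 10^(14.9/10) = 30.903, so N = 31.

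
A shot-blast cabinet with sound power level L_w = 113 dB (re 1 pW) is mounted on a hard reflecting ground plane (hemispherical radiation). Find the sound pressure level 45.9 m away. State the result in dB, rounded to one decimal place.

71.8 dB

The power spreads over a hemisphere of area 2π·r², so L_p = L_w − 10·log₁₀(2π·r²).
2π·r² = 1.324e+04 m², 10·log₁₀ of that is 41.218 dB.
L_p = 113 − 41.218 = 71.78 dB.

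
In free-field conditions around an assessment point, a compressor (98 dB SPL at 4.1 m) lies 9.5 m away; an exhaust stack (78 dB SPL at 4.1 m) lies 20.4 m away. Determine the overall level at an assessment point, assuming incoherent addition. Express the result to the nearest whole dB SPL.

Apply inverse-square spreading to bring every level to the receiver, then sum 10^(L/10).
compressor: 98 − 20·log₁₀(9.5/4.1) = 98 − 7.30 = 90.70 dB SPL.
exhaust stack: 78 − 20·log₁₀(20.4/4.1) = 78 − 13.94 = 64.06 dB SPL.
Σ 10^(L/10) = 1.178e+09 → L_total = 10·log₁₀(1.178e+09) = 90.71 dB SPL.

91 dB SPL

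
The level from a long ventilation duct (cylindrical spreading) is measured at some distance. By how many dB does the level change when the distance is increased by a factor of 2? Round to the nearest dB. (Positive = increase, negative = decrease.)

A line source loses 3 dB per doubling of distance; generally ΔL = −10·log₁₀(r₂/r₁).
ΔL = −10·log₁₀(2) = -3.01 dB.

-3 dB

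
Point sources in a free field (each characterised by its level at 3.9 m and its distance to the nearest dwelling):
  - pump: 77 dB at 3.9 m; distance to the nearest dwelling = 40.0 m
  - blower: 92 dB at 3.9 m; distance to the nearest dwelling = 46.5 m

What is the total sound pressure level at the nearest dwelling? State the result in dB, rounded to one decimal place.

Propagate each source to the receiver with L = L_ref − 20·log₁₀(r/r_ref), then add intensities.
pump: 77 − 20·log₁₀(40.0/3.9) = 77 − 20.22 = 56.78 dB.
blower: 92 − 20·log₁₀(46.5/3.9) = 92 − 21.53 = 70.47 dB.
Σ 10^(L/10) = 1.163e+07 → L_total = 10·log₁₀(1.163e+07) = 70.65 dB.

70.7 dB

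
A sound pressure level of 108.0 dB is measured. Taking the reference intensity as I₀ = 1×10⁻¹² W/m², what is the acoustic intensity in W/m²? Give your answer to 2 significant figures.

I/I₀ = 10^(108.0/10) = 6.31e+10, so I = 6.31e+10 × 10⁻¹² W/m².

0.063 W/m²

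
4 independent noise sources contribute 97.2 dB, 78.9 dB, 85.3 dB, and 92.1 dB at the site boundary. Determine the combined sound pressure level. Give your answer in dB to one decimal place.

98.6 dB

For uncorrelated sources the intensities add, so convert each level to linear form, sum, and take 10·log₁₀ of the total.
Σ 10^(L/10) = 10^(97.2/10) + 10^(78.9/10) + 10^(85.3/10) + 10^(92.1/10) = 7.286e+09.
L_total = 10·log₁₀(7.286e+09) = 98.63 dB.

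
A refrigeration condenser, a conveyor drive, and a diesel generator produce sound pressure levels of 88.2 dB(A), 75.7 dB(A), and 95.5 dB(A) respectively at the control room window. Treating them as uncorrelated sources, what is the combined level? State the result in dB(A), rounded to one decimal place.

96.3 dB(A)

Incoherent sources combine by intensity addition: L_total = 10·log₁₀(Σ 10^(L_i/10)).
Σ 10^(L/10) = 10^(88.2/10) + 10^(75.7/10) + 10^(95.5/10) = 4.246e+09.
L_total = 10·log₁₀(4.246e+09) = 96.28 dB(A).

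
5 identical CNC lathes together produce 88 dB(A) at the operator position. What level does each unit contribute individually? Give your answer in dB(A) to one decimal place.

For N identical incoherent sources L_total = L₁ + 10·log₁₀ N, so L₁ = 88 − 10·log₁₀(5) = 88 − 6.990.

81.0 dB(A)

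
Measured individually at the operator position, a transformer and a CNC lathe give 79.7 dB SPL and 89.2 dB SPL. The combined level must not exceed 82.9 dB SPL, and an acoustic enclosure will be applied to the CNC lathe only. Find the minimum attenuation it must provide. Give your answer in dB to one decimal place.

The untreated sources together contribute 10^(79.7/10) = 9.333e+07, i.e. 79.70 dB SPL.
To meet 82.9 dB SPL overall, the treated CNC lathe may contribute at most 10^(82.9/10) − 9.333e+07 = 1.017e+08, i.e. 80.07 dB SPL.
Required insertion loss = 89.2 − 80.07 = 9.13 dB.

9.1 dB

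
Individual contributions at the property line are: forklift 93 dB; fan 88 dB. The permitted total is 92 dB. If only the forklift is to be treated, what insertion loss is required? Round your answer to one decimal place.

3.2 dB

The untreated sources together contribute 10^(88/10) = 6.310e+08, i.e. 88.00 dB.
To meet 92 dB overall, the treated forklift may contribute at most 10^(92/10) − 6.310e+08 = 9.539e+08, i.e. 89.80 dB.
Required insertion loss = 93 − 89.80 = 3.20 dB.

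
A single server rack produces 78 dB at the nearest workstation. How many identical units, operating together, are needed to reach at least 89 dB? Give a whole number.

The shortfall is 89 − 78 = 11.0 dB, and N units add 10·log₁₀ N, so need 10·log₁₀ N ≥ 11.0.
N ≥ 10^(11.0/10) = 12.589, so N = 13.

13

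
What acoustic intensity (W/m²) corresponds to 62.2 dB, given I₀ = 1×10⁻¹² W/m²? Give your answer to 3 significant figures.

I = I₀·10^(L/10) = 10⁻¹² × 10^(62.2/10) = 10^(-5.780).

1.66e-06 W/m²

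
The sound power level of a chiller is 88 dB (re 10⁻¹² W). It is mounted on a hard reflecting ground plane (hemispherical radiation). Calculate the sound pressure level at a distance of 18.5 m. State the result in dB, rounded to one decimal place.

54.7 dB

Free-field hemispherical radiation: L_p = L_w − 10·log₁₀(2π·r²), r = 18.5 m.
2π·r² = 2150 m², 10·log₁₀ of that is 33.325 dB.
L_p = 88 − 33.325 = 54.67 dB.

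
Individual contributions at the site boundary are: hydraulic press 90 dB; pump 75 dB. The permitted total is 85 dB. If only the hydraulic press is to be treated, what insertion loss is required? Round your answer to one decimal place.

5.5 dB

Fixed contribution from the other source: Σ 10^(L/10) = 10^(75/10) = 3.162e+07 (75.00 dB).
To meet 85 dB overall, the treated hydraulic press may contribute at most 10^(85/10) − 3.162e+07 = 2.846e+08, i.e. 84.54 dB.
Required insertion loss = 90 − 84.54 = 5.46 dB.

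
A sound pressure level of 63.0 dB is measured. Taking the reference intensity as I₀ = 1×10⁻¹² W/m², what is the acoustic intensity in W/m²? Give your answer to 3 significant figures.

2.00e-06 W/m²

L = 10·log₁₀(I/I₀) ⇒ I = I₀·10^(L/10) = 10⁻¹² × 10^6.30.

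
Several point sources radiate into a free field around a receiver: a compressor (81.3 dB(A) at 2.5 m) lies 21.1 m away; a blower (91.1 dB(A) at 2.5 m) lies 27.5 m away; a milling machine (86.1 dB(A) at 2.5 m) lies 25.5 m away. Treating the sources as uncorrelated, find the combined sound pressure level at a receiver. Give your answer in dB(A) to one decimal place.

72.2 dB(A)

Apply inverse-square spreading to bring every level to the receiver, then sum 10^(L/10).
compressor: 81.3 − 20·log₁₀(21.1/2.5) = 81.3 − 18.53 = 62.77 dB(A).
blower: 91.1 − 20·log₁₀(27.5/2.5) = 91.1 − 20.83 = 70.27 dB(A).
milling machine: 86.1 − 20·log₁₀(25.5/2.5) = 86.1 − 20.17 = 65.93 dB(A).
Σ 10^(L/10) = 1.646e+07 → L_total = 10·log₁₀(1.646e+07) = 72.16 dB(A).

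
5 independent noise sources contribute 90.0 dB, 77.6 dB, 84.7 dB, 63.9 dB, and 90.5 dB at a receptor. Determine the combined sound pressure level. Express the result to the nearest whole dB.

94 dB

Incoherent sources combine by intensity addition: L_total = 10·log₁₀(Σ 10^(L_i/10)).
Σ 10^(L/10) = 10^(90.0/10) + 10^(77.6/10) + 10^(84.7/10) + 10^(63.9/10) + 10^(90.5/10) = 2.477e+09.
L_total = 10·log₁₀(2.477e+09) = 93.94 dB.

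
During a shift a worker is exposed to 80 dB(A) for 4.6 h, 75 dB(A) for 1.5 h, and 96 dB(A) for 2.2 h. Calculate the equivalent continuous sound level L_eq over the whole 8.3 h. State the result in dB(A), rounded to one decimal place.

The energy average is taken in the linear domain: L_eq = 10·log₁₀[(Σ tᵢ·10^(Lᵢ/10))/T], T = 8.3 h.
Σ tᵢ·10^(Lᵢ/10) = 4.6·10^(80/10) + 1.5·10^(75/10) + 2.2·10^(96/10) = 9.266e+09.
L_eq = 10·log₁₀(9.266e+09/8.3) = 90.48 dB(A).

90.5 dB(A)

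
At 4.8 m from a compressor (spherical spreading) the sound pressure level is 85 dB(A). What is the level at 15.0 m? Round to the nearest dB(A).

75 dB(A)

Point-source attenuation: ΔL = 20·log₁₀(r₂/r₁) = 20·log₁₀(15.0/4.8) = 9.897 dB.
L₂ = 85 − 20·log₁₀(15.0/4.8) = 85 − 9.897 = 75.10 dB(A).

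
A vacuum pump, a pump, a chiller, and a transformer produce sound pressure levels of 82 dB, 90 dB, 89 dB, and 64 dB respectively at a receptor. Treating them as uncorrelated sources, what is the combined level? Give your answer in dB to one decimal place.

For uncorrelated sources the intensities add, so convert each level to linear form, sum, and take 10·log₁₀ of the total.
Σ 10^(L/10) = 10^(82/10) + 10^(90/10) + 10^(89/10) + 10^(64/10) = 1.955e+09.
L_total = 10·log₁₀(1.955e+09) = 92.91 dB.

92.9 dB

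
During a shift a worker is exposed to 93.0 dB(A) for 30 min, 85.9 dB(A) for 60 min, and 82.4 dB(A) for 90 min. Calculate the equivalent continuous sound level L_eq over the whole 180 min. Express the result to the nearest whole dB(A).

87 dB(A)

The energy average is taken in the linear domain: L_eq = 10·log₁₀[(Σ tᵢ·10^(Lᵢ/10))/T], T = 180 min.
Σ tᵢ·10^(Lᵢ/10) = 30·10^(93.0/10) + 60·10^(85.9/10) + 90·10^(82.4/10) = 9.884e+10.
L_eq = 10·log₁₀(9.884e+10/180) = 87.40 dB(A).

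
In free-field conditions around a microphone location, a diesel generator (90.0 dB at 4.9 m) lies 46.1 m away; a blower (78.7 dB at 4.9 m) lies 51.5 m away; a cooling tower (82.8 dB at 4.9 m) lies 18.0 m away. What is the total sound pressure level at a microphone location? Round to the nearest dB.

74 dB

Apply inverse-square spreading to bring every level to the receiver, then sum 10^(L/10).
diesel generator: 90.0 − 20·log₁₀(46.1/4.9) = 90.0 − 19.47 = 70.53 dB.
blower: 78.7 − 20·log₁₀(51.5/4.9) = 78.7 − 20.43 = 58.27 dB.
cooling tower: 82.8 − 20·log₁₀(18.0/4.9) = 82.8 − 11.30 = 71.50 dB.
Σ 10^(L/10) = 2.609e+07 → L_total = 10·log₁₀(2.609e+07) = 74.16 dB.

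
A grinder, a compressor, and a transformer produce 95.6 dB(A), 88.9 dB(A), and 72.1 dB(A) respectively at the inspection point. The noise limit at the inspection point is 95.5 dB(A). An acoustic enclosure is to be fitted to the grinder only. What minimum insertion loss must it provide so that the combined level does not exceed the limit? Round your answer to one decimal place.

1.2 dB

Fixed contribution from the other sources: Σ 10^(L/10) = 10^(88.9/10) + 10^(72.1/10) = 7.925e+08 (88.99 dB(A)).
The limit corresponds to 10^(95.5/10) = 3.548e+09; subtracting the fixed part leaves 2.756e+09 for the grinder, i.e. 94.40 dB(A).
So the grinder must be reduced from 95.6 to 94.40 dB(A): IL = 1.20 dB.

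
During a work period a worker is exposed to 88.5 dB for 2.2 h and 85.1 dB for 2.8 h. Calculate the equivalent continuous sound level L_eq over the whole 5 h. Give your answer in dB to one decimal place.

86.9 dB

L_eq = 10·log₁₀[(1/T)·Σ tᵢ·10^(Lᵢ/10)] with T = 5 h.
Σ tᵢ·10^(Lᵢ/10) = 2.2·10^(88.5/10) + 2.8·10^(85.1/10) = 2.464e+09.
L_eq = 10·log₁₀(2.464e+09/5) = 86.93 dB.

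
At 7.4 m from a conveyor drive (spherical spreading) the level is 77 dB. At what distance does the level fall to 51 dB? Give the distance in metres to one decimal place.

The 26.0 dB drop corresponds to a distance ratio of 10^(26.0/20) for a point source.
r₂ = 7.4·10^((77−51)/20) = 7.4·10^(26.0/20) = 147.65 m.

147.6 m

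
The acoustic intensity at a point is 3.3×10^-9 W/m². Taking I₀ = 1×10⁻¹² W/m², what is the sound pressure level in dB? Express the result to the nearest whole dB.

35 dB

I/I₀ = 3.3×10^-9/10⁻¹² = 3.3×10^3, and L = 10·log₁₀(I/I₀).
L = 10·(0.5185 + 3) = 35.19 dB.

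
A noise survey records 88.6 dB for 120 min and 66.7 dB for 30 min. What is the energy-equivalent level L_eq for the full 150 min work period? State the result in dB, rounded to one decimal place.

Weight each interval's intensity by its duration and average over T = 150 min:
Σ tᵢ·10^(Lᵢ/10) = 120·10^(88.6/10) + 30·10^(66.7/10) = 8.707e+10.
L_eq = 10·log₁₀(8.707e+10/150) = 87.64 dB.

87.6 dB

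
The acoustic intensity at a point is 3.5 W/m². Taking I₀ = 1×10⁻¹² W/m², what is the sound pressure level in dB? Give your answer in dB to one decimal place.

Dividing by I₀ shifts the exponent by 12: I/I₀ = 3.5×10^12.
L = 10·(0.5441 + 12) = 125.44 dB.

125.4 dB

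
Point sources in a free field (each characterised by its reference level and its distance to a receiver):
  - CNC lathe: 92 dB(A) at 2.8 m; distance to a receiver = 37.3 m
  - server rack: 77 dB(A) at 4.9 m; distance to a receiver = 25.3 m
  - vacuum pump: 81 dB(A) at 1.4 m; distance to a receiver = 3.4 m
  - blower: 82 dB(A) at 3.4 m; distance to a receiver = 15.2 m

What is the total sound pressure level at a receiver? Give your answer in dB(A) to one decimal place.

Apply inverse-square spreading to bring every level to the receiver, then sum 10^(L/10).
CNC lathe: 92 − 20·log₁₀(37.3/2.8) = 92 − 22.49 = 69.51 dB(A).
server rack: 77 − 20·log₁₀(25.3/4.9) = 77 − 14.26 = 62.74 dB(A).
vacuum pump: 81 − 20·log₁₀(3.4/1.4) = 81 − 7.71 = 73.29 dB(A).
blower: 82 − 20·log₁₀(15.2/3.4) = 82 − 13.01 = 68.99 dB(A).
Σ 10^(L/10) = 4.009e+07 → L_total = 10·log₁₀(4.009e+07) = 76.03 dB(A).

76.0 dB(A)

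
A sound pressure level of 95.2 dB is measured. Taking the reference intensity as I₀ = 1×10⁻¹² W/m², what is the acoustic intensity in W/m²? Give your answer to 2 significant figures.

I = I₀·10^(L/10) = 10⁻¹² × 10^(95.2/10) = 10^(-2.480).

0.0033 W/m²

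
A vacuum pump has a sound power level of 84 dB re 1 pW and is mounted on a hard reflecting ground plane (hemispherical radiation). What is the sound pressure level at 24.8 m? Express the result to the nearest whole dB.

48 dB

Free-field hemispherical radiation: L_p = L_w − 10·log₁₀(2π·r²), r = 24.8 m.
2π·r² = 3864 m², 10·log₁₀ of that is 35.871 dB.
L_p = 84 − 35.871 = 48.13 dB.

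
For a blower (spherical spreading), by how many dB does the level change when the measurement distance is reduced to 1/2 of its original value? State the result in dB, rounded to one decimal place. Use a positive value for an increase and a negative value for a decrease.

Point-source spreading: ΔL = −20·log₁₀(r₂/r₁).
ΔL = −20·log₁₀(0.5) = +6.02 dB.

+6.0 dB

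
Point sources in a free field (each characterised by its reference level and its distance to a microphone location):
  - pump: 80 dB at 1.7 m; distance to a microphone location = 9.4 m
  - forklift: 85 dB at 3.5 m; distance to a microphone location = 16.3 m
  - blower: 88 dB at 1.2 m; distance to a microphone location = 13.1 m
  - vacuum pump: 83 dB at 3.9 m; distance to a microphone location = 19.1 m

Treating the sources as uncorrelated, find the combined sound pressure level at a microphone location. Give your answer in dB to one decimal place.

Apply inverse-square spreading to bring every level to the receiver, then sum 10^(L/10).
pump: 80 − 20·log₁₀(9.4/1.7) = 80 − 14.85 = 65.15 dB.
forklift: 85 − 20·log₁₀(16.3/3.5) = 85 − 13.36 = 71.64 dB.
blower: 88 − 20·log₁₀(13.1/1.2) = 88 − 20.76 = 67.24 dB.
vacuum pump: 83 − 20·log₁₀(19.1/3.9) = 83 − 13.80 = 69.20 dB.
Σ 10^(L/10) = 3.146e+07 → L_total = 10·log₁₀(3.146e+07) = 74.98 dB.

75.0 dB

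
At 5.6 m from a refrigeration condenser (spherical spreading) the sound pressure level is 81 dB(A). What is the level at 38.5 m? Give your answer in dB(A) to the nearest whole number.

64 dB(A)

Point-source attenuation: ΔL = 20·log₁₀(r₂/r₁) = 20·log₁₀(38.5/5.6) = 16.745 dB.
L₂ = 81 − 20·log₁₀(38.5/5.6) = 81 − 16.745 = 64.25 dB(A).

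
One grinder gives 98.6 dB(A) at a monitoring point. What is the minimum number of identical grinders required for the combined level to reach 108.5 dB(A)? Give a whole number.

The shortfall is 108.5 − 98.6 = 9.9 dB, and N units add 10·log₁₀ N, so need 10·log₁₀ N ≥ 9.9.
N ≥ 10^(9.9/10) = 9.772, so N = 10.

10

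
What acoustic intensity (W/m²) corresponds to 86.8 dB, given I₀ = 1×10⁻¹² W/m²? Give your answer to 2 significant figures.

L = 10·log₁₀(I/I₀) ⇒ I = I₀·10^(L/10) = 10⁻¹² × 10^8.68.

0.00048 W/m²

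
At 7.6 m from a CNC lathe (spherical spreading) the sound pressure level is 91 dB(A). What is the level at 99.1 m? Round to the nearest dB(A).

69 dB(A)

Spherical spreading from a point source gives a 20·log₁₀(r₂/r₁) drop.
L₂ = 91 − 20·log₁₀(99.1/7.6) = 91 − 22.305 = 68.69 dB(A).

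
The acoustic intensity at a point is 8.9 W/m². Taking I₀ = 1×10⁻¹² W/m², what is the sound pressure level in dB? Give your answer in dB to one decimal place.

I/I₀ = 8.9/10⁻¹² = 8.9×10^12, and L = 10·log₁₀(I/I₀).
L = 10·(0.9494 + 12) = 129.49 dB.

129.5 dB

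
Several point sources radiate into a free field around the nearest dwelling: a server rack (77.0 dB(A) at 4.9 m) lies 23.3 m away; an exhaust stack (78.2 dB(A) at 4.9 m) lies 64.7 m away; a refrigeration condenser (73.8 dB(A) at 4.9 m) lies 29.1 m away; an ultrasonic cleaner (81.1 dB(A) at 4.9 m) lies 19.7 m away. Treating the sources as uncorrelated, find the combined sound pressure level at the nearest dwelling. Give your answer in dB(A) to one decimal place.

70.5 dB(A)

First find each source's level at the receiver (point-source: −20·log₁₀(r/r_ref)), then combine on an intensity basis.
server rack: 77.0 − 20·log₁₀(23.3/4.9) = 77.0 − 13.54 = 63.46 dB(A).
exhaust stack: 78.2 − 20·log₁₀(64.7/4.9) = 78.2 − 22.41 = 55.79 dB(A).
refrigeration condenser: 73.8 − 20·log₁₀(29.1/4.9) = 73.8 − 15.47 = 58.33 dB(A).
ultrasonic cleaner: 81.1 − 20·log₁₀(19.7/4.9) = 81.1 − 12.09 = 69.01 dB(A).
Σ 10^(L/10) = 1.125e+07 → L_total = 10·log₁₀(1.125e+07) = 70.51 dB(A).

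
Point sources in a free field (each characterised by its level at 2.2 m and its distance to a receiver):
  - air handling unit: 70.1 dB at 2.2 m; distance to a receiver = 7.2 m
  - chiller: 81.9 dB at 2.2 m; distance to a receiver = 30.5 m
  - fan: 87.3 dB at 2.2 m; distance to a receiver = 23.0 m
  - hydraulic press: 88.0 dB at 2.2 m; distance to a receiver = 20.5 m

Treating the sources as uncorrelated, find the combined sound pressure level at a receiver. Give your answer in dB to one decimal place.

Apply inverse-square spreading to bring every level to the receiver, then sum 10^(L/10).
air handling unit: 70.1 − 20·log₁₀(7.2/2.2) = 70.1 − 10.30 = 59.80 dB.
chiller: 81.9 − 20·log₁₀(30.5/2.2) = 81.9 − 22.84 = 59.06 dB.
fan: 87.3 − 20·log₁₀(23.0/2.2) = 87.3 − 20.39 = 66.91 dB.
hydraulic press: 88.0 − 20·log₁₀(20.5/2.2) = 88.0 − 19.39 = 68.61 dB.
Σ 10^(L/10) = 1.394e+07 → L_total = 10·log₁₀(1.394e+07) = 71.44 dB.

71.4 dB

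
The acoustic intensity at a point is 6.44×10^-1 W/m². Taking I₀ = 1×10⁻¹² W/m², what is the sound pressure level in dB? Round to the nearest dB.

118 dB

L = 10·log₁₀(I/I₀) = 10·log₁₀(6.44×10^-1/10⁻¹²) = 10·log₁₀(6.44×10^11).
L = 10·(0.8089 + 11) = 118.09 dB.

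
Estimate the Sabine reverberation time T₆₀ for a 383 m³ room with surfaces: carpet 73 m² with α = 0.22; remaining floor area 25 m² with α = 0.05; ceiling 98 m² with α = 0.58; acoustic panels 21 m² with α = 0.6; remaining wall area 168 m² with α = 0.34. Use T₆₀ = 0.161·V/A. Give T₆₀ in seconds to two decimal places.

Total absorption A = 73·0.22 + 25·0.05 + 98·0.58 + 21·0.6 + 168·0.34 = 143.87 m² sabins.
T₆₀ = 0.161 × 383 / 143.87 = 0.429 s.

0.43 s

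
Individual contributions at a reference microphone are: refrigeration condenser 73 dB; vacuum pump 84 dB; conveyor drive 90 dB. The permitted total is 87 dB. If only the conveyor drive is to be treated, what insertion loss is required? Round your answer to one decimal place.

Fixed contribution from the other sources: Σ 10^(L/10) = 10^(73/10) + 10^(84/10) = 2.711e+08 (84.33 dB).
The limit corresponds to 10^(87/10) = 5.012e+08; subtracting the fixed part leaves 2.300e+08 for the conveyor drive, i.e. 83.62 dB.
So the conveyor drive must be reduced from 90 to 83.62 dB: IL = 6.38 dB.

6.4 dB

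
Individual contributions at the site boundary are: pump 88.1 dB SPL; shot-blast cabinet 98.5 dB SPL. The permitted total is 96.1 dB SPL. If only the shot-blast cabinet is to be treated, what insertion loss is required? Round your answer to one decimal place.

The untreated sources together contribute 10^(88.1/10) = 6.457e+08, i.e. 88.10 dB SPL.
To meet 96.1 dB SPL overall, the treated shot-blast cabinet may contribute at most 10^(96.1/10) − 6.457e+08 = 3.428e+09, i.e. 95.35 dB SPL.
So the shot-blast cabinet must be reduced from 98.5 to 95.35 dB SPL: IL = 3.15 dB.

3.1 dB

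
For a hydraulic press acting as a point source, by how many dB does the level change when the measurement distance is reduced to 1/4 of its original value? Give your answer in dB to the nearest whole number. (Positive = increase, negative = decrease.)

+12 dB

With spherical spreading the level changes by −20·log₁₀(r₂/r₁).
ΔL = −20·log₁₀(0.25) = +12.04 dB.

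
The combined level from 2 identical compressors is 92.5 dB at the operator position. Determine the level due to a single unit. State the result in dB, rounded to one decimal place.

89.5 dB

Dividing the total intensity by 2 lowers the level by 10·log₁₀ 2 = 3.010 dB: L₁ = 92.5 − 3.010.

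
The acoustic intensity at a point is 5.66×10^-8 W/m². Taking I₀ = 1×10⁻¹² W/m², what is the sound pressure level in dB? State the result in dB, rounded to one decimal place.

47.5 dB

I/I₀ = 5.66×10^-8/10⁻¹² = 5.66×10^4, and L = 10·log₁₀(I/I₀).
L = 10·(0.7528 + 4) = 47.53 dB.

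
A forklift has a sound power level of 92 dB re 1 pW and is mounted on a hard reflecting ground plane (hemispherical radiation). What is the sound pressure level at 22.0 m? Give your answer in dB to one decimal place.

57.2 dB

The power spreads over a hemisphere of area 2π·r², so L_p = L_w − 10·log₁₀(2π·r²).
2π·r² = 3041 m², 10·log₁₀ of that is 34.830 dB.
L_p = 92 − 34.830 = 57.17 dB.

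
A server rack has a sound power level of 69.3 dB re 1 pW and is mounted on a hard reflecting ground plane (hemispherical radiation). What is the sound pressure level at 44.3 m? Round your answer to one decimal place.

L_p = L_w − 10·log₁₀(2π·r²) with r = 44.3 m.
2π·r² = 1.233e+04 m², 10·log₁₀ of that is 40.910 dB.
L_p = 69.3 − 40.910 = 28.39 dB.

28.4 dB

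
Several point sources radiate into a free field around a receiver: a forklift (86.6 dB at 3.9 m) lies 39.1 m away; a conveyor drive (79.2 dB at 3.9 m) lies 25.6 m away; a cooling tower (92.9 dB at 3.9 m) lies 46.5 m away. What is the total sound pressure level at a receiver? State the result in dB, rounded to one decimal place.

Apply inverse-square spreading to bring every level to the receiver, then sum 10^(L/10).
forklift: 86.6 − 20·log₁₀(39.1/3.9) = 86.6 − 20.02 = 66.58 dB.
conveyor drive: 79.2 − 20·log₁₀(25.6/3.9) = 79.2 − 16.34 = 62.86 dB.
cooling tower: 92.9 − 20·log₁₀(46.5/3.9) = 92.9 − 21.53 = 71.37 dB.
Σ 10^(L/10) = 2.019e+07 → L_total = 10·log₁₀(2.019e+07) = 73.05 dB.

73.1 dB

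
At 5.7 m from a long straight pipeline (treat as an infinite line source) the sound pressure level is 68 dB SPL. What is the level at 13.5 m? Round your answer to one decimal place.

For a line source, L₂ = L₁ − 10·log₁₀(r₂/r₁).
L₂ = 68 − 10·log₁₀(13.5/5.7) = 68 − 3.745 = 64.26 dB SPL.

64.3 dB SPL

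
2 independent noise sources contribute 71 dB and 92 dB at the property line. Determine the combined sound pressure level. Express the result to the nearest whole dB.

For uncorrelated sources the intensities add, so convert each level to linear form, sum, and take 10·log₁₀ of the total.
Σ 10^(L/10) = 10^(71/10) + 10^(92/10) = 1.597e+09.
L_total = 10·log₁₀(1.597e+09) = 92.03 dB.

92 dB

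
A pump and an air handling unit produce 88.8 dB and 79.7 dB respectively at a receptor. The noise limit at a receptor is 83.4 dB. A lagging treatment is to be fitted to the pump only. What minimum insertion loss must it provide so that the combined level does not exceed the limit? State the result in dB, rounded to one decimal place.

Everything except the pump sums to 10^(79.7/10) = 9.333e+07 in linear terms, 79.70 dB.
To meet 83.4 dB overall, the treated pump may contribute at most 10^(83.4/10) − 9.333e+07 = 1.255e+08, i.e. 80.98 dB.
So the pump must be reduced from 88.8 to 80.98 dB: IL = 7.82 dB.

7.8 dB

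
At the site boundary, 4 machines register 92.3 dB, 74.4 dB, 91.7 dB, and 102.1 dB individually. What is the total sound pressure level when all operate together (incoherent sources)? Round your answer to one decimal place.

For uncorrelated sources the intensities add, so convert each level to linear form, sum, and take 10·log₁₀ of the total.
Σ 10^(L/10) = 10^(92.3/10) + 10^(74.4/10) + 10^(91.7/10) + 10^(102.1/10) = 1.942e+10.
L_total = 10·log₁₀(1.942e+10) = 102.88 dB.

102.9 dB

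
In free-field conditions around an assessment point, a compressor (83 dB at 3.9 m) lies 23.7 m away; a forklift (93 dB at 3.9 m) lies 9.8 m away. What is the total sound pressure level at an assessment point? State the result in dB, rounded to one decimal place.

Propagate each source to the receiver with L = L_ref − 20·log₁₀(r/r_ref), then add intensities.
compressor: 83 − 20·log₁₀(23.7/3.9) = 83 − 15.67 = 67.33 dB.
forklift: 93 − 20·log₁₀(9.8/3.9) = 93 − 8.00 = 85.00 dB.
Σ 10^(L/10) = 3.214e+08 → L_total = 10·log₁₀(3.214e+08) = 85.07 dB.

85.1 dB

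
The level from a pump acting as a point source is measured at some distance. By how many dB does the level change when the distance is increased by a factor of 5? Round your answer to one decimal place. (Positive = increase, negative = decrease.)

With spherical spreading the level changes by −20·log₁₀(r₂/r₁).
ΔL = −20·log₁₀(5) = -13.98 dB.

-14.0 dB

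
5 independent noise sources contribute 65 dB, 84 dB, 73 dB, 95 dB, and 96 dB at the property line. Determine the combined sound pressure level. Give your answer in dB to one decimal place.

98.7 dB

Incoherent sources combine by intensity addition: L_total = 10·log₁₀(Σ 10^(L_i/10)).
Σ 10^(L/10) = 10^(65/10) + 10^(84/10) + 10^(73/10) + 10^(95/10) + 10^(96/10) = 7.418e+09.
L_total = 10·log₁₀(7.418e+09) = 98.70 dB.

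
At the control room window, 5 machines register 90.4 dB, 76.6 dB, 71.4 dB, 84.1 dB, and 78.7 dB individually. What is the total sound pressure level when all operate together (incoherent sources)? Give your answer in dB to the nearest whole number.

92 dB

For uncorrelated sources the intensities add, so convert each level to linear form, sum, and take 10·log₁₀ of the total.
Σ 10^(L/10) = 10^(90.4/10) + 10^(76.6/10) + 10^(71.4/10) + 10^(84.1/10) + 10^(78.7/10) = 1.487e+09.
L_total = 10·log₁₀(1.487e+09) = 91.72 dB.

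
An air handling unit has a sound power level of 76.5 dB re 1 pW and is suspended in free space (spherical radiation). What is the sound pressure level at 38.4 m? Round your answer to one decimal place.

L_p = L_w − 10·log₁₀(4π·r²) with r = 38.4 m.
4π·r² = 1.853e+04 m², 10·log₁₀ of that is 42.679 dB.
L_p = 76.5 − 42.679 = 33.82 dB.

33.8 dB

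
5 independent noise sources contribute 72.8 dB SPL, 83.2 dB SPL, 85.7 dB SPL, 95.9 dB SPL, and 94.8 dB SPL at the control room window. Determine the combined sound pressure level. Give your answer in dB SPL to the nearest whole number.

99 dB SPL

For uncorrelated sources the intensities add, so convert each level to linear form, sum, and take 10·log₁₀ of the total.
Σ 10^(L/10) = 10^(72.8/10) + 10^(83.2/10) + 10^(85.7/10) + 10^(95.9/10) + 10^(94.8/10) = 7.510e+09.
L_total = 10·log₁₀(7.510e+09) = 98.76 dB SPL.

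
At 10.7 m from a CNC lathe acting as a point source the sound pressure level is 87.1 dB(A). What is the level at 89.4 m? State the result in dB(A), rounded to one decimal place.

For a point source, L₂ = L₁ − 20·log₁₀(r₂/r₁).
L₂ = 87.1 − 20·log₁₀(89.4/10.7) = 87.1 − 18.439 = 68.66 dB(A).

68.7 dB(A)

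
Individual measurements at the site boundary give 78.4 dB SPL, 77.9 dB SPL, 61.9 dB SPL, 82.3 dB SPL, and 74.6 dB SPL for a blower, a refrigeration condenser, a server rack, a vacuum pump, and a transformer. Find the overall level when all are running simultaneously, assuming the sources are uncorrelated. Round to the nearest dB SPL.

85 dB SPL

Incoherent sources combine by intensity addition: L_total = 10·log₁₀(Σ 10^(L_i/10)).
Σ 10^(L/10) = 10^(78.4/10) + 10^(77.9/10) + 10^(61.9/10) + 10^(82.3/10) + 10^(74.6/10) = 3.311e+08.
L_total = 10·log₁₀(3.311e+08) = 85.20 dB SPL.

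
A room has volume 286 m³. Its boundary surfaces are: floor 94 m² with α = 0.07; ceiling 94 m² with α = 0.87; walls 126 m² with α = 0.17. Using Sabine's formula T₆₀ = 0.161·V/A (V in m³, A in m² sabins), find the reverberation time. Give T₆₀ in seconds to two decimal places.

0.42 s

Summing Sᵢαᵢ: 94·0.07 + 94·0.87 + 126·0.17 = 109.78 m².
T₆₀ = 0.161 × 286 / 109.78 = 0.419 s.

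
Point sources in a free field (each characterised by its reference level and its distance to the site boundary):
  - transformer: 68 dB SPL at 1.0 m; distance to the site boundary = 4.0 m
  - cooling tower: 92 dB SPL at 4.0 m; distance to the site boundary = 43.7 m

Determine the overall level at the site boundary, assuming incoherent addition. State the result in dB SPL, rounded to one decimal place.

Propagate each source to the receiver with L = L_ref − 20·log₁₀(r/r_ref), then add intensities.
transformer: 68 − 20·log₁₀(4.0/1.0) = 68 − 12.04 = 55.96 dB SPL.
cooling tower: 92 − 20·log₁₀(43.7/4.0) = 92 − 20.77 = 71.23 dB SPL.
Σ 10^(L/10) = 1.367e+07 → L_total = 10·log₁₀(1.367e+07) = 71.36 dB SPL.

71.4 dB SPL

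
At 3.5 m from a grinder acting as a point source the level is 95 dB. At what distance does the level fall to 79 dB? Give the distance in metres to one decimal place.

The 16.0 dB drop corresponds to a distance ratio of 10^(16.0/20) for a point source.
r₂ = 3.5·10^((95−79)/20) = 3.5·10^(16.0/20) = 22.08 m.

22.1 m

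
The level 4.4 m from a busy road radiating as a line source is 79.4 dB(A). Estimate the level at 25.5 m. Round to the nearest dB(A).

72 dB(A)

Cylindrical spreading from a line source gives a 10·log₁₀(r₂/r₁) drop.
L₂ = 79.4 − 10·log₁₀(25.5/4.4) = 79.4 − 7.631 = 71.77 dB(A).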